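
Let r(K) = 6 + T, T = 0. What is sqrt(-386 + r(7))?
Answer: 2*I*sqrt(95) ≈ 19.494*I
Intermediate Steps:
r(K) = 6 (r(K) = 6 + 0 = 6)
sqrt(-386 + r(7)) = sqrt(-386 + 6) = sqrt(-380) = 2*I*sqrt(95)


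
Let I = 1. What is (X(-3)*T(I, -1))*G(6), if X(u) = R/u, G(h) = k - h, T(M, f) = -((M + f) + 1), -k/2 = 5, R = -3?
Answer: 16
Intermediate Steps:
k = -10 (k = -2*5 = -10)
T(M, f) = -1 - M - f (T(M, f) = -(1 + M + f) = -1 - M - f)
G(h) = -10 - h
X(u) = -3/u
(X(-3)*T(I, -1))*G(6) = ((-3/(-3))*(-1 - 1*1 - 1*(-1)))*(-10 - 1*6) = ((-3*(-1/3))*(-1 - 1 + 1))*(-10 - 6) = (1*(-1))*(-16) = -1*(-16) = 16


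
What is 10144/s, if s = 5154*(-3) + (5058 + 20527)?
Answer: 10144/10123 ≈ 1.0021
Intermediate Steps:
s = 10123 (s = -15462 + 25585 = 10123)
10144/s = 10144/10123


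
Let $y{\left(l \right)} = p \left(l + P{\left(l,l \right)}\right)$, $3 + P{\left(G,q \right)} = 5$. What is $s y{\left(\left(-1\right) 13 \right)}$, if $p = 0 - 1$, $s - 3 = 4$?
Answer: $77$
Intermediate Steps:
$s = 7$ ($s = 3 + 4 = 7$)
$P{\left(G,q \right)} = 2$ ($P{\left(G,q \right)} = -3 + 5 = 2$)
$p = -1$ ($p = 0 - 1 = -1$)
$y{\left(l \right)} = -2 - l$ ($y{\left(l \right)} = - (l + 2) = - (2 + l) = -2 - l$)
$s y{\left(\left(-1\right) 13 \right)} = 7 \left(-2 - \left(-1\right) 13\right) = 7 \left(-2 - -13\right) = 7 \left(-2 + 13\right) = 7 \cdot 11 = 77$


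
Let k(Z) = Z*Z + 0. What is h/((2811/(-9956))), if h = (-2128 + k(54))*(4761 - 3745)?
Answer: -7970853248/2811 ≈ -2.8356e+6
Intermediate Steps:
k(Z) = Z**2 (k(Z) = Z**2 + 0 = Z**2)
h = 800608 (h = (-2128 + 54**2)*(4761 - 3745) = (-2128 + 2916)*1016 = 788*1016 = 800608)
h/((2811/(-9956))) = 800608/((2811/(-9956))) = 800608/((2811*(-1/9956))) = 800608/(-2811/9956) = 800608*(-9956/2811) = -7970853248/2811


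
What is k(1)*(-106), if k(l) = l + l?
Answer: -212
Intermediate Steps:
k(l) = 2*l
k(1)*(-106) = (2*1)*(-106) = 2*(-106) = -212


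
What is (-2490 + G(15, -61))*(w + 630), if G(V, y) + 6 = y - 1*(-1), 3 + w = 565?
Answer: -3046752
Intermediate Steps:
w = 562 (w = -3 + 565 = 562)
G(V, y) = -5 + y (G(V, y) = -6 + (y - 1*(-1)) = -6 + (y + 1) = -6 + (1 + y) = -5 + y)
(-2490 + G(15, -61))*(w + 630) = (-2490 + (-5 - 61))*(562 + 630) = (-2490 - 66)*1192 = -2556*1192 = -3046752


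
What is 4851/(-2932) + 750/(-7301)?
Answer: -37616151/21406532 ≈ -1.7572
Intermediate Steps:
4851/(-2932) + 750/(-7301) = 4851*(-1/2932) + 750*(-1/7301) = -4851/2932 - 750/7301 = -37616151/21406532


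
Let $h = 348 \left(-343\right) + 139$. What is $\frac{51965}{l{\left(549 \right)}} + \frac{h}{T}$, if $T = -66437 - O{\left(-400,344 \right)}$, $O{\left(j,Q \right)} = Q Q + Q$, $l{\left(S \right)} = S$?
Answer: $\frac{509739970}{5348907} \approx 95.298$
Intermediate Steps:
$h = -119225$ ($h = -119364 + 139 = -119225$)
$O{\left(j,Q \right)} = Q + Q^{2}$ ($O{\left(j,Q \right)} = Q^{2} + Q = Q + Q^{2}$)
$T = -185117$ ($T = -66437 - 344 \left(1 + 344\right) = -66437 - 344 \cdot 345 = -66437 - 118680 = -185117$)
$\frac{51965}{l{\left(549 \right)}} + \frac{h}{T} = \frac{51965}{549} - \frac{119225}{-185117} = 51965 \cdot \frac{1}{549} - - \frac{6275}{9743} = \frac{51965}{549} + \frac{6275}{9743} = \frac{509739970}{5348907}$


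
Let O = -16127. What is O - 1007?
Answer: -17134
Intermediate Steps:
O - 1007 = -16127 - 1007 = -17134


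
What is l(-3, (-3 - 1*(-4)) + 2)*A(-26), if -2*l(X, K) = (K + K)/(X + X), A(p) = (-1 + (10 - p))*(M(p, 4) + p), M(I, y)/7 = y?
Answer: 35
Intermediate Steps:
M(I, y) = 7*y
A(p) = (9 - p)*(28 + p) (A(p) = (-1 + (10 - p))*(7*4 + p) = (9 - p)*(28 + p))
l(X, K) = -K/(2*X) (l(X, K) = -(K + K)/(2*(X + X)) = -2*K/(2*(2*X)) = -2*K*1/(2*X)/2 = -K/(2*X))
l(-3, (-3 - 1*(-4)) + 2)*A(-26) = (-½*((-3 - 1*(-4)) + 2)/(-3))*(252 - 1*(-26)² - 19*(-26)) = (-½*((-3 + 4) + 2)*(-⅓))*(252 - 1*676 + 494) = (-½*(1 + 2)*(-⅓))*(252 - 676 + 494) = -½*3*(-⅓)*70 = (½)*70 = 35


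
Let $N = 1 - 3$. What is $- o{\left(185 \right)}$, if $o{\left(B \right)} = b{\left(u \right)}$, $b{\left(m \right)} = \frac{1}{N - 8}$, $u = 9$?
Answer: $\frac{1}{10} \approx 0.1$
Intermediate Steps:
$N = -2$
$b{\left(m \right)} = - \frac{1}{10}$ ($b{\left(m \right)} = \frac{1}{-2 - 8} = \frac{1}{-10} = - \frac{1}{10}$)
$o{\left(B \right)} = - \frac{1}{10}$
$- o{\left(185 \right)} = \left(-1\right) \left(- \frac{1}{10}\right) = \frac{1}{10}$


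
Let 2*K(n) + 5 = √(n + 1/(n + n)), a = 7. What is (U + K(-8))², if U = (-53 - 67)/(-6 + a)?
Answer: (980 - I*√129)²/64 ≈ 15004.0 - 347.83*I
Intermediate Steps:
K(n) = -5/2 + √(n + 1/(2*n))/2 (K(n) = -5/2 + √(n + 1/(n + n))/2 = -5/2 + √(n + 1/(2*n))/2)
U = -120 (U = (-53 - 67)/(-6 + 7) = -120/1 = -120*1 = -120)
(U + K(-8))² = (-120 + (-5/2 + √2*√((1 + 2*(-8)²)/(-8))/4))² = (-120 + (-5/2 + √2*√(-(1 + 2*64)/8)/4))² = (-120 + (-5/2 + √2*√(-(1 + 128)/8)/4))² = (-120 + (-5/2 + √2*√(-⅛*129)/4))² = (-120 + (-5/2 + √2*√(-129/8)/4))² = (-120 + (-5/2 + √2*(I*√258/4)/4))² = (-120 + (-5/2 + I*√129/8))² = (-245/2 + I*√129/8)²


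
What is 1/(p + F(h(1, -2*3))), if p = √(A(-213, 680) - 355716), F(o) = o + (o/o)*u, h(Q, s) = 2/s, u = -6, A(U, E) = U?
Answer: -57/3203722 - 9*I*√355929/3203722 ≈ -1.7792e-5 - 0.001676*I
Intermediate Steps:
F(o) = -6 + o (F(o) = o + (o/o)*(-6) = o + 1*(-6) = o - 6 = -6 + o)
p = I*√355929 (p = √(-213 - 355716) = √(-355929) = I*√355929 ≈ 596.6*I)
1/(p + F(h(1, -2*3))) = 1/(I*√355929 + (-6 + 2/((-2*3)))) = 1/(I*√355929 + (-6 + 2/(-6))) = 1/(I*√355929 + (-6 + 2*(-⅙))) = 1/(I*√355929 + (-6 - ⅓)) = 1/(I*√355929 - 19/3) = 1/(-19/3 + I*√355929)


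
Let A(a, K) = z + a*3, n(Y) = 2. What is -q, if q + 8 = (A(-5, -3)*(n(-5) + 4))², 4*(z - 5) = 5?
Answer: -10993/4 ≈ -2748.3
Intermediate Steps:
z = 25/4 (z = 5 + (¼)*5 = 5 + 5/4 = 25/4 ≈ 6.2500)
A(a, K) = 25/4 + 3*a (A(a, K) = 25/4 + a*3 = 25/4 + 3*a)
q = 10993/4 (q = -8 + ((25/4 + 3*(-5))*(2 + 4))² = -8 + ((25/4 - 15)*6)² = -8 + (-35/4*6)² = -8 + (-105/2)² = -8 + 11025/4 = 10993/4 ≈ 2748.3)
-q = -1*10993/4 = -10993/4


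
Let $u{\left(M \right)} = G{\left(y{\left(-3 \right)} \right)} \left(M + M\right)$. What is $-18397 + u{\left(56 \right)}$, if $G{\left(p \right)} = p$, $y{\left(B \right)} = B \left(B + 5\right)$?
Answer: $-19069$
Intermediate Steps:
$y{\left(B \right)} = B \left(5 + B\right)$
$u{\left(M \right)} = - 12 M$ ($u{\left(M \right)} = - 3 \left(5 - 3\right) \left(M + M\right) = \left(-3\right) 2 \cdot 2 M = - 6 \cdot 2 M = - 12 M$)
$-18397 + u{\left(56 \right)} = -18397 - 672 = -19069$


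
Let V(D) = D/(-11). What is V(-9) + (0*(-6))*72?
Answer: 9/11 ≈ 0.81818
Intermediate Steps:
V(D) = -D/11 (V(D) = D*(-1/11) = -D/11)
V(-9) + (0*(-6))*72 = -1/11*(-9) + (0*(-6))*72 = 9/11 + 0*72 = 9/11 + 0 = 9/11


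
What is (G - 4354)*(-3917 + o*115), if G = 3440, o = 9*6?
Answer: -2095802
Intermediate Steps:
o = 54
(G - 4354)*(-3917 + o*115) = (3440 - 4354)*(-3917 + 54*115) = -914*(-3917 + 6210) = -914*2293 = -2095802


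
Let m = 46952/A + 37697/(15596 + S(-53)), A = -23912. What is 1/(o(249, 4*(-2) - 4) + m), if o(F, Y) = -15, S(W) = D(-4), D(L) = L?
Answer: -46604488/677900435 ≈ -0.068748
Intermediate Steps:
S(W) = -4
m = 21166885/46604488 (m = 46952/(-23912) + 37697/(15596 - 4) = 46952*(-1/23912) + 37697/15592 = -5869/2989 + 37697*(1/15592) = -5869/2989 + 37697/15592 = 21166885/46604488 ≈ 0.45418)
1/(o(249, 4*(-2) - 4) + m) = 1/(-15 + 21166885/46604488) = 1/(-677900435/46604488) = -46604488/677900435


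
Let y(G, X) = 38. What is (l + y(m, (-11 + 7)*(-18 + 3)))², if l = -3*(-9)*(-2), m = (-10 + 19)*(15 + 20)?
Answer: 256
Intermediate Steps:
m = 315 (m = 9*35 = 315)
l = -54 (l = 27*(-2) = -54)
(l + y(m, (-11 + 7)*(-18 + 3)))² = (-54 + 38)² = (-16)² = 256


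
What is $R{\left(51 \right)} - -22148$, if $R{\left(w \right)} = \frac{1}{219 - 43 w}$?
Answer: $\frac{43720151}{1974} \approx 22148.0$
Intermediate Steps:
$R{\left(51 \right)} - -22148 = - \frac{1}{-219 + 43 \cdot 51} - -22148 = - \frac{1}{-219 + 2193} + 22148 = - \frac{1}{1974} + 22148 = \frac{43720151}{1974}$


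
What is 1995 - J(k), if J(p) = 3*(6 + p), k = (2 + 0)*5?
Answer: 1947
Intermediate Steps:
k = 10 (k = 2*5 = 10)
J(p) = 18 + 3*p
1995 - J(k) = 1995 - (18 + 3*10) = 1995 - (18 + 30) = 1995 - 1*48 = 1995 - 48 = 1947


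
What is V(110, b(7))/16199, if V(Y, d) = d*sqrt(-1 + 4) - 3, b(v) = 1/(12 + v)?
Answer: -3/16199 + sqrt(3)/307781 ≈ -0.00017957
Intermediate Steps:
V(Y, d) = -3 + d*sqrt(3) (V(Y, d) = d*sqrt(3) - 3 = -3 + d*sqrt(3))
V(110, b(7))/16199 = (-3 + sqrt(3)/(12 + 7))/16199 = (-3 + sqrt(3)/19)*(1/16199) = -3/16199 + sqrt(3)/307781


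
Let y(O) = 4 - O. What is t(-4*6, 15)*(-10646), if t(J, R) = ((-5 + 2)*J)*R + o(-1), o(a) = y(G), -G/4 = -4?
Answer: -11369928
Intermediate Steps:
G = 16 (G = -4*(-4) = 16)
o(a) = -12 (o(a) = 4 - 1*16 = 4 - 16 = -12)
t(J, R) = -12 - 3*J*R (t(J, R) = ((-5 + 2)*J)*R - 12 = (-3*J)*R - 12 = -3*J*R - 12 = -12 - 3*J*R)
t(-4*6, 15)*(-10646) = (-12 - 3*(-4*6)*15)*(-10646) = (-12 - 3*(-24)*15)*(-10646) = (-12 + 1080)*(-10646) = 1068*(-10646) = -11369928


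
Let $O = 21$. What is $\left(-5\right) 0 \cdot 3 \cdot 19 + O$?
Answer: $21$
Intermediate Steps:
$\left(-5\right) 0 \cdot 3 \cdot 19 + O = \left(-5\right) 0 \cdot 3 \cdot 19 + 21 = 0 \cdot 3 \cdot 19 + 21 = 0 \cdot 19 + 21 = 0 + 21 = 21$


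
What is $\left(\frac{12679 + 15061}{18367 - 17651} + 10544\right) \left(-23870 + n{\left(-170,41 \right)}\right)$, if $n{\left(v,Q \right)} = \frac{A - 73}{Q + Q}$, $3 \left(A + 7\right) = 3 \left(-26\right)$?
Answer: $- \frac{1854005744853}{7339} \approx -2.5262 \cdot 10^{8}$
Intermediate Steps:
$A = -33$ ($A = -7 + \frac{3 \left(-26\right)}{3} = -7 + \frac{1}{3} \left(-78\right) = -7 - 26 = -33$)
$n{\left(v,Q \right)} = - \frac{53}{Q}$ ($n{\left(v,Q \right)} = \frac{-33 - 73}{Q + Q} = - \frac{106}{2 Q} = - 106 \frac{1}{2 Q} = - \frac{53}{Q}$)
$\left(\frac{12679 + 15061}{18367 - 17651} + 10544\right) \left(-23870 + n{\left(-170,41 \right)}\right) = \left(\frac{12679 + 15061}{18367 - 17651} + 10544\right) \left(-23870 - \frac{53}{41}\right) = \left(\frac{27740}{716} + 10544\right) \left(-23870 - \frac{53}{41}\right) = \left(27740 \cdot \frac{1}{716} + 10544\right) \left(-23870 - \frac{53}{41}\right) = \left(\frac{6935}{179} + 10544\right) \left(- \frac{978723}{41}\right) = \frac{1894311}{179} \left(- \frac{978723}{41}\right) = - \frac{1854005744853}{7339}$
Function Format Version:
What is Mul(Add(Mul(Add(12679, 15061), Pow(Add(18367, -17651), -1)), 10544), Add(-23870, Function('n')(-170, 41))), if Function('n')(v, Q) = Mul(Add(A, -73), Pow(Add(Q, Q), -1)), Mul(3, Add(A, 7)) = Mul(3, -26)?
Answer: Rational(-1854005744853, 7339) ≈ -2.5262e+8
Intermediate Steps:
A = -33 (A = Add(-7, Mul(Rational(1, 3), Mul(3, -26))) = Add(-7, Mul(Rational(1, 3), -78)) = Add(-7, -26) = -33)
Function('n')(v, Q) = Mul(-53, Pow(Q, -1)) (Function('n')(v, Q) = Mul(Add(-33, -73), Pow(Add(Q, Q), -1)) = Mul(-106, Pow(Mul(2, Q), -1)) = Mul(-106, Mul(Rational(1, 2), Pow(Q, -1))) = Mul(-53, Pow(Q, -1)))
Mul(Add(Mul(Add(12679, 15061), Pow(Add(18367, -17651), -1)), 10544), Add(-23870, Function('n')(-170, 41))) = Mul(Add(Mul(Add(12679, 15061), Pow(Add(18367, -17651), -1)), 10544), Add(-23870, Mul(-53, Pow(41, -1)))) = Mul(Add(Mul(27740, Pow(716, -1)), 10544), Add(-23870, Mul(-53, Rational(1, 41)))) = Mul(Add(Mul(27740, Rational(1, 716)), 10544), Add(-23870, Rational(-53, 41))) = Mul(Add(Rational(6935, 179), 10544), Rational(-978723, 41)) = Mul(Rational(1894311, 179), Rational(-978723, 41)) = Rational(-1854005744853, 7339)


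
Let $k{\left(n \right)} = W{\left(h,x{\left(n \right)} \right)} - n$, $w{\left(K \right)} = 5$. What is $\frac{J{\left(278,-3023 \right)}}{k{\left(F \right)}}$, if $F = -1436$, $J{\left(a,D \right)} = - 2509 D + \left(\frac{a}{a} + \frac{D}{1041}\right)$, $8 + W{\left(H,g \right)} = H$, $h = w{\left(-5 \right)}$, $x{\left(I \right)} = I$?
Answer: $\frac{7895678005}{1491753} \approx 5292.9$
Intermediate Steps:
$h = 5$
$W{\left(H,g \right)} = -8 + H$
$J{\left(a,D \right)} = 1 - \frac{2611868 D}{1041}$ ($J{\left(a,D \right)} = - 2509 D + \left(1 + D \frac{1}{1041}\right) = - 2509 D + \left(1 + \frac{D}{1041}\right) = 1 - \frac{2611868 D}{1041}$)
$k{\left(n \right)} = -3 - n$ ($k{\left(n \right)} = \left(-8 + 5\right) - n = -3 - n$)
$\frac{J{\left(278,-3023 \right)}}{k{\left(F \right)}} = \frac{1 - - \frac{7895676964}{1041}}{-3 - -1436} = \frac{1 + \frac{7895676964}{1041}}{-3 + 1436} = \frac{7895678005}{1041 \cdot 1433} = \frac{7895678005}{1041} \cdot \frac{1}{1433} = \frac{7895678005}{1491753}$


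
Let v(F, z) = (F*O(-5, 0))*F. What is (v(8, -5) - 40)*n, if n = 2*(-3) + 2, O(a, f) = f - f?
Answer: 160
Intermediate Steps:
O(a, f) = 0
n = -4 (n = -6 + 2 = -4)
v(F, z) = 0 (v(F, z) = (F*0)*F = 0*F = 0)
(v(8, -5) - 40)*n = (0 - 40)*(-4) = -40*(-4) = 160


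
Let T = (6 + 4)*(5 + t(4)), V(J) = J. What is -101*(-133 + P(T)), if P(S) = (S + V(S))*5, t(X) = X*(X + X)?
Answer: -360267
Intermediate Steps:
t(X) = 2*X² (t(X) = X*(2*X) = 2*X²)
T = 370 (T = (6 + 4)*(5 + 2*4²) = 10*(5 + 2*16) = 10*(5 + 32) = 10*37 = 370)
P(S) = 10*S (P(S) = (S + S)*5 = (2*S)*5 = 10*S)
-101*(-133 + P(T)) = -101*(-133 + 10*370) = -101*(-133 + 3700) = -101*3567 = -360267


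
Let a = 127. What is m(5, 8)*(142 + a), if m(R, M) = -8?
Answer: -2152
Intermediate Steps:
m(5, 8)*(142 + a) = -8*(142 + 127) = -8*269 = -2152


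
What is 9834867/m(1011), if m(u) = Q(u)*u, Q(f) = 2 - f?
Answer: -3278289/340033 ≈ -9.6411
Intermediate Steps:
m(u) = u*(2 - u) (m(u) = (2 - u)*u = u*(2 - u))
9834867/m(1011) = 9834867/((1011*(2 - 1*1011))) = 9834867/((1011*(2 - 1011))) = 9834867/((1011*(-1009))) = 9834867/(-1020099) = 9834867*(-1/1020099) = -3278289/340033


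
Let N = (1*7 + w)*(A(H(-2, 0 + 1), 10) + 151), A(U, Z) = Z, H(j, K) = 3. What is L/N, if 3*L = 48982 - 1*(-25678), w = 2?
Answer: 74660/4347 ≈ 17.175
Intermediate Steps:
L = 74660/3 (L = (48982 - 1*(-25678))/3 = (48982 + 25678)/3 = (⅓)*74660 = 74660/3 ≈ 24887.)
N = 1449 (N = (1*7 + 2)*(10 + 151) = (7 + 2)*161 = 9*161 = 1449)
L/N = (74660/3)/1449 = (74660/3)*(1/1449) = 74660/4347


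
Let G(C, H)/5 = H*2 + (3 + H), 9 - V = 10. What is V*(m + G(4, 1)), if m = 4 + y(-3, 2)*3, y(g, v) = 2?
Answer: -40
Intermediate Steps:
V = -1 (V = 9 - 1*10 = 9 - 10 = -1)
m = 10 (m = 4 + 2*3 = 4 + 6 = 10)
G(C, H) = 15 + 15*H (G(C, H) = 5*(H*2 + (3 + H)) = 5*(2*H + (3 + H)) = 5*(3 + 3*H) = 15 + 15*H)
V*(m + G(4, 1)) = -(10 + (15 + 15*1)) = -(10 + (15 + 15)) = -(10 + 30) = -1*40 = -40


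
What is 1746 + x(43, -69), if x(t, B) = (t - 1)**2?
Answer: 3510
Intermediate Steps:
x(t, B) = (-1 + t)**2
1746 + x(43, -69) = 1746 + (-1 + 43)**2 = 1746 + 42**2 = 1746 + 1764 = 3510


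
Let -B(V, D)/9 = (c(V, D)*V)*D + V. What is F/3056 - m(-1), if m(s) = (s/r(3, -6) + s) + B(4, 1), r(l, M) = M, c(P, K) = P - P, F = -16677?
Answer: 287657/9168 ≈ 31.376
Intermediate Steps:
c(P, K) = 0
B(V, D) = -9*V (B(V, D) = -9*((0*V)*D + V) = -9*(0*D + V) = -9*(0 + V) = -9*V)
m(s) = -36 + 5*s/6 (m(s) = (s/(-6) + s) - 9*4 = (s*(-⅙) + s) - 36 = (-s/6 + s) - 36 = 5*s/6 - 36 = -36 + 5*s/6)
F/3056 - m(-1) = -16677/3056 - (-36 + (⅚)*(-1)) = -16677*1/3056 - (-36 - ⅚) = -16677/3056 - 1*(-221/6) = -16677/3056 + 221/6 = 287657/9168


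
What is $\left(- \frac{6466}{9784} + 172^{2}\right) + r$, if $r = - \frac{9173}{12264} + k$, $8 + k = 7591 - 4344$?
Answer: $\frac{492286844699}{14998872} \approx 32822.0$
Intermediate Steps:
$k = 3239$ ($k = -8 + \left(7591 - 4344\right) = -8 + 3247 = 3239$)
$r = \frac{39713923}{12264}$ ($r = - \frac{9173}{12264} + 3239 = \frac{39713923}{12264} \approx 3238.3$)
$\left(- \frac{6466}{9784} + 172^{2}\right) + r = \left(- \frac{6466}{9784} + 172^{2}\right) + \frac{39713923}{12264} = \left(\left(-6466\right) \frac{1}{9784} + 29584\right) + \frac{39713923}{12264} = \left(- \frac{3233}{4892} + 29584\right) + \frac{39713923}{12264} = \frac{144721695}{4892} + \frac{39713923}{12264} = \frac{492286844699}{14998872}$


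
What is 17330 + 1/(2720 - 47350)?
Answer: 773437899/44630 ≈ 17330.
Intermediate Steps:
17330 + 1/(2720 - 47350) = 17330 + 1/(-44630) = 17330 - 1/44630 = 773437899/44630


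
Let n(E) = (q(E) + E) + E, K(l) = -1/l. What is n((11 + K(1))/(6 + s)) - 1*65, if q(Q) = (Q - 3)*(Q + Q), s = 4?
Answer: -67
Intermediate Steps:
q(Q) = 2*Q*(-3 + Q) (q(Q) = (-3 + Q)*(2*Q) = 2*Q*(-3 + Q))
n(E) = 2*E + 2*E*(-3 + E) (n(E) = (2*E*(-3 + E) + E) + E = (E + 2*E*(-3 + E)) + E = 2*E + 2*E*(-3 + E))
n((11 + K(1))/(6 + s)) - 1*65 = 2*((11 - 1/1)/(6 + 4))*(-2 + (11 - 1/1)/(6 + 4)) - 1*65 = 2*((11 - 1*1)/10)*(-2 + (11 - 1*1)/10) - 65 = 2*((11 - 1)*(⅒))*(-2 + (11 - 1)*(⅒)) - 65 = 2*(10*(⅒))*(-2 + 10*(⅒)) - 65 = 2*1*(-2 + 1) - 65 = 2*1*(-1) - 65 = -2 - 65 = -67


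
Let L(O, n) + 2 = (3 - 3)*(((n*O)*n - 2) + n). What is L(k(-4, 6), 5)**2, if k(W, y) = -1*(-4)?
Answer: 4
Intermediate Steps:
k(W, y) = 4
L(O, n) = -2 (L(O, n) = -2 + (3 - 3)*(((n*O)*n - 2) + n) = -2 + 0*(((O*n)*n - 2) + n) = -2 + 0*((O*n**2 - 2) + n) = -2 + 0*((-2 + O*n**2) + n) = -2 + 0*(-2 + n + O*n**2) = -2 + 0 = -2)
L(k(-4, 6), 5)**2 = (-2)**2 = 4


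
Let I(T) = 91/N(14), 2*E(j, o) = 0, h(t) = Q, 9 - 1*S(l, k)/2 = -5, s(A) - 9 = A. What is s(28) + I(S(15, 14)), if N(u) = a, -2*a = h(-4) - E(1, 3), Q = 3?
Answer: -71/3 ≈ -23.667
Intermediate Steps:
s(A) = 9 + A
S(l, k) = 28 (S(l, k) = 18 - 2*(-5) = 18 + 10 = 28)
h(t) = 3
E(j, o) = 0 (E(j, o) = (½)*0 = 0)
a = -3/2 (a = -(3 - 1*0)/2 = -(3 + 0)/2 = -½*3 = -3/2 ≈ -1.5000)
N(u) = -3/2
I(T) = -182/3 (I(T) = 91/(-3/2) = 91*(-⅔) = -182/3)
s(28) + I(S(15, 14)) = (9 + 28) - 182/3 = 37 - 182/3 = -71/3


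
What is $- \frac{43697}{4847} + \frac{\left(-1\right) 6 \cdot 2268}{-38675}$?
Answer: $- \frac{6270361}{723775} \approx -8.6634$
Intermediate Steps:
$- \frac{43697}{4847} + \frac{\left(-1\right) 6 \cdot 2268}{-38675} = \left(-43697\right) \frac{1}{4847} + \left(-6\right) 2268 \left(- \frac{1}{38675}\right) = - \frac{1181}{131} - - \frac{1944}{5525} = - \frac{1181}{131} + \frac{1944}{5525} = - \frac{6270361}{723775}$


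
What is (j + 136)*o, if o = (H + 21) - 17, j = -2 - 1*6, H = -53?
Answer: -6272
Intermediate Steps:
j = -8 (j = -2 - 6 = -8)
o = -49 (o = (-53 + 21) - 17 = -32 - 17 = -49)
(j + 136)*o = (-8 + 136)*(-49) = 128*(-49) = -6272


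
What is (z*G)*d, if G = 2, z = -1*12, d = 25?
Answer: -600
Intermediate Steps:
z = -12
(z*G)*d = -12*2*25 = -24*25 = -600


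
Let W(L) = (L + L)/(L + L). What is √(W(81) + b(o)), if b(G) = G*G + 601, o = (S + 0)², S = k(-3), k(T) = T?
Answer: √683 ≈ 26.134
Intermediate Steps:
S = -3
o = 9 (o = (-3 + 0)² = (-3)² = 9)
b(G) = 601 + G² (b(G) = G² + 601 = 601 + G²)
W(L) = 1 (W(L) = (2*L)/((2*L)) = (2*L)*(1/(2*L)) = 1)
√(W(81) + b(o)) = √(1 + (601 + 9²)) = √(1 + (601 + 81)) = √(1 + 682) = √683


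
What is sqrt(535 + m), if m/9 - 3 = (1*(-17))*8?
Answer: I*sqrt(662) ≈ 25.729*I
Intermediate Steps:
m = -1197 (m = 27 + 9*((1*(-17))*8) = 27 + 9*(-17*8) = 27 + 9*(-136) = 27 - 1224 = -1197)
sqrt(535 + m) = sqrt(535 - 1197) = sqrt(-662) = I*sqrt(662)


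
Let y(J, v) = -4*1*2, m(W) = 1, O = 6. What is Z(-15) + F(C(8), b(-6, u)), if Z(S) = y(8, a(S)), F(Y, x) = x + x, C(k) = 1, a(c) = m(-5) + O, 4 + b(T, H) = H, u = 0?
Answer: -16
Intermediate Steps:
b(T, H) = -4 + H
a(c) = 7 (a(c) = 1 + 6 = 7)
y(J, v) = -8 (y(J, v) = -4*2 = -8)
F(Y, x) = 2*x
Z(S) = -8
Z(-15) + F(C(8), b(-6, u)) = -8 + 2*(-4 + 0) = -8 + 2*(-4) = -8 - 8 = -16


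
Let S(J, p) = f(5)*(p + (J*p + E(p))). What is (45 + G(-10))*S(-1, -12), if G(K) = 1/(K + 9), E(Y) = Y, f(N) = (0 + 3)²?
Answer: -4752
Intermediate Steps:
f(N) = 9 (f(N) = 3² = 9)
G(K) = 1/(9 + K)
S(J, p) = 18*p + 9*J*p (S(J, p) = 9*(p + (J*p + p)) = 9*(p + (p + J*p)) = 9*(2*p + J*p) = 18*p + 9*J*p)
(45 + G(-10))*S(-1, -12) = (45 + 1/(9 - 10))*(9*(-12)*(2 - 1)) = (45 + 1/(-1))*(9*(-12)*1) = (45 - 1)*(-108) = 44*(-108) = -4752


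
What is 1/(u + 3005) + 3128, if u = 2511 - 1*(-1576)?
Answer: 22183777/7092 ≈ 3128.0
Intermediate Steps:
u = 4087 (u = 2511 + 1576 = 4087)
1/(u + 3005) + 3128 = 1/(4087 + 3005) + 3128 = 1/7092 + 3128 = 22183777/7092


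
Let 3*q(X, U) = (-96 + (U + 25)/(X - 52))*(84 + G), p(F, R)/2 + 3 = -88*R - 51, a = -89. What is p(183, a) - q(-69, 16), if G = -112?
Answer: 5320432/363 ≈ 14657.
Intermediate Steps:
p(F, R) = -108 - 176*R (p(F, R) = -6 + 2*(-88*R - 51) = -6 + 2*(-51 - 88*R) = -6 + (-102 - 176*R) = -108 - 176*R)
q(X, U) = 896 - 28*(25 + U)/(3*(-52 + X)) (q(X, U) = ((-96 + (U + 25)/(X - 52))*(84 - 112))/3 = ((-96 + (25 + U)/(-52 + X))*(-28))/3 = (2688 - 28*(25 + U)/(-52 + X))/3 = 896 - 28*(25 + U)/(3*(-52 + X)))
p(183, a) - q(-69, 16) = (-108 - 176*(-89)) - 28*(-5017 - 1*16 + 96*(-69))/(3*(-52 - 69)) = (-108 + 15664) - 28*(-5017 - 16 - 6624)/(3*(-121)) = 15556 - 28*(-1)*(-11657)/(3*121) = 15556 - 1*326396/363 = 15556 - 326396/363 = 5320432/363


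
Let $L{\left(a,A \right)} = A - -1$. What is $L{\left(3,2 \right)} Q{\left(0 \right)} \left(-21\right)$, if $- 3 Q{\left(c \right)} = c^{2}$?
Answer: $0$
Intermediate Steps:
$L{\left(a,A \right)} = 1 + A$ ($L{\left(a,A \right)} = A + 1 = 1 + A$)
$Q{\left(c \right)} = - \frac{c^{2}}{3}$
$L{\left(3,2 \right)} Q{\left(0 \right)} \left(-21\right) = \left(1 + 2\right) \left(- \frac{0^{2}}{3}\right) \left(-21\right) = 3 \left(\left(- \frac{1}{3}\right) 0\right) \left(-21\right) = 3 \cdot 0 \left(-21\right) = 0 \left(-21\right) = 0$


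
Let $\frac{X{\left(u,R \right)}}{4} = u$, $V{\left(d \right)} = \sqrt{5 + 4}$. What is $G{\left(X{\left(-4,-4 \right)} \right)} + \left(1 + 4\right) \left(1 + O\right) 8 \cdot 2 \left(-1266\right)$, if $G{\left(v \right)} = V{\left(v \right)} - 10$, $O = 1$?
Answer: $-202567$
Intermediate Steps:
$V{\left(d \right)} = 3$ ($V{\left(d \right)} = \sqrt{9} = 3$)
$X{\left(u,R \right)} = 4 u$
$G{\left(v \right)} = -7$ ($G{\left(v \right)} = 3 - 10 = -7$)
$G{\left(X{\left(-4,-4 \right)} \right)} + \left(1 + 4\right) \left(1 + O\right) 8 \cdot 2 \left(-1266\right) = -7 + \left(1 + 4\right) \left(1 + 1\right) 8 \cdot 2 \left(-1266\right) = -7 + 5 \cdot 2 \cdot 8 \cdot 2 \left(-1266\right) = -7 + 10 \cdot 8 \cdot 2 \left(-1266\right) = -7 + 80 \cdot 2 \left(-1266\right) = -7 + 160 \left(-1266\right) = -7 - 202560 = -202567$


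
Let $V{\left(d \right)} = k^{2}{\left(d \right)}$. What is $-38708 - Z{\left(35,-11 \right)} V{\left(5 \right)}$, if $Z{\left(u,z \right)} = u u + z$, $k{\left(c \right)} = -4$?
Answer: $-58132$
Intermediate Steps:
$Z{\left(u,z \right)} = z + u^{2}$ ($Z{\left(u,z \right)} = u^{2} + z = z + u^{2}$)
$V{\left(d \right)} = 16$ ($V{\left(d \right)} = \left(-4\right)^{2} = 16$)
$-38708 - Z{\left(35,-11 \right)} V{\left(5 \right)} = -38708 - \left(-11 + 35^{2}\right) 16 = -38708 - \left(-11 + 1225\right) 16 = -38708 - 1214 \cdot 16 = -38708 - 19424 = -58132$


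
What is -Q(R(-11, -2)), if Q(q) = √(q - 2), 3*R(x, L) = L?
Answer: -2*I*√6/3 ≈ -1.633*I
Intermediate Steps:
R(x, L) = L/3
Q(q) = √(-2 + q)
-Q(R(-11, -2)) = -√(-2 + (⅓)*(-2)) = -√(-2 - ⅔) = -√(-8/3) = -2*I*√6/3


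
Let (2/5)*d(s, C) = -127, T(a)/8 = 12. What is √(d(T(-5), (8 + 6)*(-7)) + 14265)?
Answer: √55790/2 ≈ 118.10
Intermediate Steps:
T(a) = 96 (T(a) = 8*12 = 96)
d(s, C) = -635/2 (d(s, C) = (5/2)*(-127) = -635/2)
√(d(T(-5), (8 + 6)*(-7)) + 14265) = √(-635/2 + 14265) = √(27895/2) = √55790/2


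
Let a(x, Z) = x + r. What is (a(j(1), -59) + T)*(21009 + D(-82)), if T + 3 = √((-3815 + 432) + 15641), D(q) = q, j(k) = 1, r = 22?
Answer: 418540 + 62781*√1362 ≈ 2.7355e+6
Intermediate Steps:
a(x, Z) = 22 + x (a(x, Z) = x + 22 = 22 + x)
T = -3 + 3*√1362 (T = -3 + √((-3815 + 432) + 15641) = -3 + √(-3383 + 15641) = -3 + √12258 = -3 + 3*√1362 ≈ 107.72)
(a(j(1), -59) + T)*(21009 + D(-82)) = ((22 + 1) + (-3 + 3*√1362))*(21009 - 82) = (23 + (-3 + 3*√1362))*20927 = (20 + 3*√1362)*20927 = 418540 + 62781*√1362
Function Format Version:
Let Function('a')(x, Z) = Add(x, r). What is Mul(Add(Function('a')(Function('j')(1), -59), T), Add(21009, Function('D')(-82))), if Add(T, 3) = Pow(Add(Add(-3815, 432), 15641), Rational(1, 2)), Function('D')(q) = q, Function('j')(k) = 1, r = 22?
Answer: Add(418540, Mul(62781, Pow(1362, Rational(1, 2)))) ≈ 2.7355e+6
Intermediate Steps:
Function('a')(x, Z) = Add(22, x) (Function('a')(x, Z) = Add(x, 22) = Add(22, x))
T = Add(-3, Mul(3, Pow(1362, Rational(1, 2)))) (T = Add(-3, Pow(Add(Add(-3815, 432), 15641), Rational(1, 2))) = Add(-3, Pow(Add(-3383, 15641), Rational(1, 2))) = Add(-3, Pow(12258, Rational(1, 2))) = Add(-3, Mul(3, Pow(1362, Rational(1, 2)))) ≈ 107.72)
Mul(Add(Function('a')(Function('j')(1), -59), T), Add(21009, Function('D')(-82))) = Mul(Add(Add(22, 1), Add(-3, Mul(3, Pow(1362, Rational(1, 2))))), Add(21009, -82)) = Mul(Add(23, Add(-3, Mul(3, Pow(1362, Rational(1, 2))))), 20927) = Mul(Add(20, Mul(3, Pow(1362, Rational(1, 2)))), 20927) = Add(418540, Mul(62781, Pow(1362, Rational(1, 2))))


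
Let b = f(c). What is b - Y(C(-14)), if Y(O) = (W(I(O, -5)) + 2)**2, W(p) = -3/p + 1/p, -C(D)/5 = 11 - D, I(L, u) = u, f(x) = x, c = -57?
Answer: -1569/25 ≈ -62.760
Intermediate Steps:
b = -57
C(D) = -55 + 5*D (C(D) = -5*(11 - D) = -55 + 5*D)
W(p) = -2/p (W(p) = -3/p + 1/p = -2/p)
Y(O) = 144/25 (Y(O) = (-2/(-5) + 2)**2 = (-2*(-1/5) + 2)**2 = (2/5 + 2)**2 = (12/5)**2 = 144/25)
b - Y(C(-14)) = -57 - 1*144/25 = -57 - 144/25 = -1569/25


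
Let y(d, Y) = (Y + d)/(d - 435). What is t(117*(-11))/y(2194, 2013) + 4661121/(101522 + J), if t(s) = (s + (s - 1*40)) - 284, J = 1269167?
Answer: -995370033993/823784089 ≈ -1208.3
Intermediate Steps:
t(s) = -324 + 2*s (t(s) = (s + (s - 40)) - 284 = (s + (-40 + s)) - 284 = (-40 + 2*s) - 284 = -324 + 2*s)
y(d, Y) = (Y + d)/(-435 + d)
t(117*(-11))/y(2194, 2013) + 4661121/(101522 + J) = (-324 + 2*(117*(-11)))/(((2013 + 2194)/(-435 + 2194))) + 4661121/(101522 + 1269167) = (-324 + 2*(-1287))/((4207/1759)) + 4661121/1370689 = (-324 - 2574)/(((1/1759)*4207)) + 4661121*(1/1370689) = -2898/4207/1759 + 4661121/1370689 = -2898*1759/4207 + 4661121/1370689 = -728226/601 + 4661121/1370689 = -995370033993/823784089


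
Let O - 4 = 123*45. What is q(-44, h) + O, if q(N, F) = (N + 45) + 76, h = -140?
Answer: 5616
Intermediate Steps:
q(N, F) = 121 + N (q(N, F) = (45 + N) + 76 = 121 + N)
O = 5539 (O = 4 + 123*45 = 4 + 5535 = 5539)
q(-44, h) + O = (121 - 44) + 5539 = 77 + 5539 = 5616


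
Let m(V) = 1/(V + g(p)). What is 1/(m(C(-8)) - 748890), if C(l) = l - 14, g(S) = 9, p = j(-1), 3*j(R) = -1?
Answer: -13/9735571 ≈ -1.3353e-6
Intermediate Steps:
j(R) = -1/3 (j(R) = (1/3)*(-1) = -1/3)
p = -1/3 ≈ -0.33333
C(l) = -14 + l
m(V) = 1/(9 + V) (m(V) = 1/(V + 9) = 1/(9 + V))
1/(m(C(-8)) - 748890) = 1/(1/(9 + (-14 - 8)) - 748890) = 1/(1/(9 - 22) - 748890) = 1/(1/(-13) - 748890) = 1/(-1/13 - 748890) = 1/(-9735571/13) = -13/9735571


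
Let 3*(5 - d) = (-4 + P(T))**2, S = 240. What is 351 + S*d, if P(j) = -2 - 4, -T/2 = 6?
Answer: -6449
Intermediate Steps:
T = -12 (T = -2*6 = -12)
P(j) = -6
d = -85/3 (d = 5 - (-4 - 6)**2/3 = 5 - 1/3*(-10)**2 = 5 - 1/3*100 = 5 - 100/3 = -85/3 ≈ -28.333)
351 + S*d = 351 + 240*(-85/3) = 351 - 6800 = -6449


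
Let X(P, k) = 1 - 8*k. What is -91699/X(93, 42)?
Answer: 91699/335 ≈ 273.73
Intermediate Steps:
-91699/X(93, 42) = -91699/(1 - 8*42) = -91699/(1 - 336) = -91699/(-335) = -91699*(-1/335) = 91699/335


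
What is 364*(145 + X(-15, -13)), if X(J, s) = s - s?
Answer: 52780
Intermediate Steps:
X(J, s) = 0
364*(145 + X(-15, -13)) = 364*(145 + 0) = 364*145 = 52780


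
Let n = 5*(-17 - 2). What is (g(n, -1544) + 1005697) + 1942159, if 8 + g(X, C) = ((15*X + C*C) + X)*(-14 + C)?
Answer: -3708856280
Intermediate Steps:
n = -95 (n = 5*(-19) = -95)
g(X, C) = -8 + (-14 + C)*(C² + 16*X) (g(X, C) = -8 + ((15*X + C*C) + X)*(-14 + C) = -8 + ((15*X + C²) + X)*(-14 + C) = -8 + ((C² + 15*X) + X)*(-14 + C) = -8 + (C² + 16*X)*(-14 + C) = -8 + (-14 + C)*(C² + 16*X))
(g(n, -1544) + 1005697) + 1942159 = ((-8 + (-1544)³ - 224*(-95) - 14*(-1544)² + 16*(-1544)*(-95)) + 1005697) + 1942159 = ((-8 - 3680797184 + 21280 - 14*2383936 + 2346880) + 1005697) + 1942159 = ((-8 - 3680797184 + 21280 - 33375104 + 2346880) + 1005697) + 1942159 = (-3711804136 + 1005697) + 1942159 = -3710798439 + 1942159 = -3708856280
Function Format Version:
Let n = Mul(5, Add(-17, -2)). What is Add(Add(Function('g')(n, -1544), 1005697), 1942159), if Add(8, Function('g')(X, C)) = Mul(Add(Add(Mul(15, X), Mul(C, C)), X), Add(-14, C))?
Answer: -3708856280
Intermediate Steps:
n = -95 (n = Mul(5, -19) = -95)
Function('g')(X, C) = Add(-8, Mul(Add(-14, C), Add(Pow(C, 2), Mul(16, X)))) (Function('g')(X, C) = Add(-8, Mul(Add(Add(Mul(15, X), Mul(C, C)), X), Add(-14, C))) = Add(-8, Mul(Add(Add(Mul(15, X), Pow(C, 2)), X), Add(-14, C))) = Add(-8, Mul(Add(Add(Pow(C, 2), Mul(15, X)), X), Add(-14, C))) = Add(-8, Mul(Add(Pow(C, 2), Mul(16, X)), Add(-14, C))) = Add(-8, Mul(Add(-14, C), Add(Pow(C, 2), Mul(16, X)))))
Add(Add(Function('g')(n, -1544), 1005697), 1942159) = Add(Add(Add(-8, Pow(-1544, 3), Mul(-224, -95), Mul(-14, Pow(-1544, 2)), Mul(16, -1544, -95)), 1005697), 1942159) = Add(Add(Add(-8, -3680797184, 21280, Mul(-14, 2383936), 2346880), 1005697), 1942159) = Add(Add(Add(-8, -3680797184, 21280, -33375104, 2346880), 1005697), 1942159) = Add(Add(-3711804136, 1005697), 1942159) = Add(-3710798439, 1942159) = -3708856280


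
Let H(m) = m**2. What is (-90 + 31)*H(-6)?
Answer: -2124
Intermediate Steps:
(-90 + 31)*H(-6) = (-90 + 31)*(-6)**2 = -59*36 = -2124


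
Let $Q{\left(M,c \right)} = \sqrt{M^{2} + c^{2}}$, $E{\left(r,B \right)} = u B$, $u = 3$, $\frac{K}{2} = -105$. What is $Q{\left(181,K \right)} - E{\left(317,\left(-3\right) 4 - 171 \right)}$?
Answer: $549 + \sqrt{76861} \approx 826.24$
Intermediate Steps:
$K = -210$ ($K = 2 \left(-105\right) = -210$)
$E{\left(r,B \right)} = 3 B$
$Q{\left(181,K \right)} - E{\left(317,\left(-3\right) 4 - 171 \right)} = \sqrt{181^{2} + \left(-210\right)^{2}} - 3 \left(\left(-3\right) 4 - 171\right) = \sqrt{32761 + 44100} - 3 \left(-12 - 171\right) = \sqrt{76861} - 3 \left(-183\right) = \sqrt{76861} - -549 = \sqrt{76861} + 549 = 549 + \sqrt{76861}$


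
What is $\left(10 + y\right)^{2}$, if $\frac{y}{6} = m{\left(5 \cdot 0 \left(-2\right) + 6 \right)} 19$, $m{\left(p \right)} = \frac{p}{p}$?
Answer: $15376$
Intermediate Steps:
$m{\left(p \right)} = 1$
$y = 114$ ($y = 6 \cdot 1 \cdot 19 = 6 \cdot 19 = 114$)
$\left(10 + y\right)^{2} = \left(10 + 114\right)^{2} = 124^{2} = 15376$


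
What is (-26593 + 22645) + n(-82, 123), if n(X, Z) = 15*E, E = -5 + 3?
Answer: -3978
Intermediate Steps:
E = -2
n(X, Z) = -30 (n(X, Z) = 15*(-2) = -30)
(-26593 + 22645) + n(-82, 123) = (-26593 + 22645) - 30 = -3948 - 30 = -3978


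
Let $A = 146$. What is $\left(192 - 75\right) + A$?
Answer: $263$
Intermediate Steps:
$\left(192 - 75\right) + A = \left(192 - 75\right) + 146 = 117 + 146 = 263$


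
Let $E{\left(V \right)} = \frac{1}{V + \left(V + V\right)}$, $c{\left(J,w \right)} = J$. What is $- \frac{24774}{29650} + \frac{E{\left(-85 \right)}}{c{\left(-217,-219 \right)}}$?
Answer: $- \frac{137083964}{164068275} \approx -0.83553$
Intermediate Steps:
$E{\left(V \right)} = \frac{1}{3 V}$ ($E{\left(V \right)} = \frac{1}{V + 2 V} = \frac{1}{3 V}$)
$- \frac{24774}{29650} + \frac{E{\left(-85 \right)}}{c{\left(-217,-219 \right)}} = - \frac{24774}{29650} + \frac{\frac{1}{3} \frac{1}{-85}}{-217} = \left(-24774\right) \frac{1}{29650} + \frac{1}{3} \left(- \frac{1}{85}\right) \left(- \frac{1}{217}\right) = - \frac{12387}{14825} - - \frac{1}{55335} = - \frac{12387}{14825} + \frac{1}{55335} = - \frac{137083964}{164068275}$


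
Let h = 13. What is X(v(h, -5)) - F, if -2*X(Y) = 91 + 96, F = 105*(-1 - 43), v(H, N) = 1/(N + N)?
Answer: 9053/2 ≈ 4526.5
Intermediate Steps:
v(H, N) = 1/(2*N)
F = -4620 (F = 105*(-44) = -4620)
X(Y) = -187/2 (X(Y) = -(91 + 96)/2 = -1/2*187 = -187/2)
X(v(h, -5)) - F = -187/2 - 1*(-4620) = -187/2 + 4620 = 9053/2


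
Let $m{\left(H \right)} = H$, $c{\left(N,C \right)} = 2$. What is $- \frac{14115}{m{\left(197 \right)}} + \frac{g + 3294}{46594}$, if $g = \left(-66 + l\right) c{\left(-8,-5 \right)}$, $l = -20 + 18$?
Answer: $- \frac{328526092}{4589509} \approx -71.582$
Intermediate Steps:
$l = -2$
$g = -136$ ($g = \left(-66 - 2\right) 2 = \left(-68\right) 2 = -136$)
$- \frac{14115}{m{\left(197 \right)}} + \frac{g + 3294}{46594} = - \frac{14115}{197} + \frac{-136 + 3294}{46594} = \left(-14115\right) \frac{1}{197} + 3158 \cdot \frac{1}{46594} = - \frac{14115}{197} + \frac{1579}{23297} = - \frac{328526092}{4589509}$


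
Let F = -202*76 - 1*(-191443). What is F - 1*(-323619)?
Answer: 499710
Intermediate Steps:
F = 176091 (F = -15352 + 191443 = 176091)
F - 1*(-323619) = 176091 - 1*(-323619) = 176091 + 323619 = 499710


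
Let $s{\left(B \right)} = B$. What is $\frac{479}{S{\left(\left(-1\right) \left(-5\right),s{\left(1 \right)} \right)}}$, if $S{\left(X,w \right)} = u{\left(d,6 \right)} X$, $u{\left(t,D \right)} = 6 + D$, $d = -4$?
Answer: $\frac{479}{60} \approx 7.9833$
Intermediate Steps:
$S{\left(X,w \right)} = 12 X$ ($S{\left(X,w \right)} = \left(6 + 6\right) X = 12 X$)
$\frac{479}{S{\left(\left(-1\right) \left(-5\right),s{\left(1 \right)} \right)}} = \frac{479}{12 \left(\left(-1\right) \left(-5\right)\right)} = \frac{479}{12 \cdot 5} = \frac{479}{60}$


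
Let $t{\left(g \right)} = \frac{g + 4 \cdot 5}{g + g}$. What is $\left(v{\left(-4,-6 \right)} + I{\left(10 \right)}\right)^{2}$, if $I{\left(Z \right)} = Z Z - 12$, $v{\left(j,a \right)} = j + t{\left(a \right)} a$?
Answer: $8281$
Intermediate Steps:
$t{\left(g \right)} = \frac{20 + g}{2 g}$ ($t{\left(g \right)} = \frac{g + 20}{2 g} = \left(20 + g\right) \frac{1}{2 g} = \frac{20 + g}{2 g}$)
$v{\left(j,a \right)} = 10 + j + \frac{a}{2}$ ($v{\left(j,a \right)} = j + \frac{20 + a}{2 a} a = j + \left(10 + \frac{a}{2}\right) = 10 + j + \frac{a}{2}$)
$I{\left(Z \right)} = -12 + Z^{2}$ ($I{\left(Z \right)} = Z^{2} - 12 = -12 + Z^{2}$)
$\left(v{\left(-4,-6 \right)} + I{\left(10 \right)}\right)^{2} = \left(\left(10 - 4 + \frac{1}{2} \left(-6\right)\right) - \left(12 - 10^{2}\right)\right)^{2} = \left(\left(10 - 4 - 3\right) + \left(-12 + 100\right)\right)^{2} = \left(3 + 88\right)^{2} = 91^{2} = 8281$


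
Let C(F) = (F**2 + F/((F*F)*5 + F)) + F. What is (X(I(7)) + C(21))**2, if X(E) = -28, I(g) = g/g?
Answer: 2116460025/11236 ≈ 1.8836e+5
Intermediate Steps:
I(g) = 1
C(F) = F + F**2 + F/(F + 5*F**2) (C(F) = (F**2 + F/(F**2*5 + F)) + F = (F**2 + F/(5*F**2 + F)) + F = (F**2 + F/(F + 5*F**2)) + F = F + F**2 + F/(F + 5*F**2))
(X(I(7)) + C(21))**2 = (-28 + (1 + 21 + 5*21**3 + 6*21**2)/(1 + 5*21))**2 = (-28 + (1 + 21 + 5*9261 + 6*441)/(1 + 105))**2 = (-28 + (1 + 21 + 46305 + 2646)/106)**2 = (-28 + (1/106)*48973)**2 = (-28 + 48973/106)**2 = (46005/106)**2 = 2116460025/11236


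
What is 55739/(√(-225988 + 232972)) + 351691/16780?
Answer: 351691/16780 + 55739*√194/1164 ≈ 687.93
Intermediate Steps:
55739/(√(-225988 + 232972)) + 351691/16780 = 55739/(√6984) + 351691*(1/16780) = 55739/((6*√194)) + 351691/16780 = 55739*(√194/1164) + 351691/16780 = 55739*√194/1164 + 351691/16780 = 351691/16780 + 55739*√194/1164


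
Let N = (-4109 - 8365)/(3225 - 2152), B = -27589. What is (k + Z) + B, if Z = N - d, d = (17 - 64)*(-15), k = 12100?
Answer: -17388636/1073 ≈ -16206.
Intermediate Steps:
d = 705 (d = -47*(-15) = 705)
N = -12474/1073 ≈ -11.625
Z = -768939/1073 (Z = -12474/1073 - 1*705 = -12474/1073 - 705 = -768939/1073 ≈ -716.63)
(k + Z) + B = (12100 - 768939/1073) - 27589 = 12214361/1073 - 27589 = -17388636/1073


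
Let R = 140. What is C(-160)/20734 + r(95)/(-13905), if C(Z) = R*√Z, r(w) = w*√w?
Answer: -19*√95/2781 + 40*I*√10/1481 ≈ -0.066591 + 0.085409*I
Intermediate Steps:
r(w) = w^(3/2)
C(Z) = 140*√Z
C(-160)/20734 + r(95)/(-13905) = (140*√(-160))/20734 + 95^(3/2)/(-13905) = (140*(4*I*√10))*(1/20734) + (95*√95)*(-1/13905) = (560*I*√10)*(1/20734) - 19*√95/2781 = 40*I*√10/1481 - 19*√95/2781 = -19*√95/2781 + 40*I*√10/1481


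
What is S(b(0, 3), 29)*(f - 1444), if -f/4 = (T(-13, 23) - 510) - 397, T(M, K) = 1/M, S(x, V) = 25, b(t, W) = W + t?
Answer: 709900/13 ≈ 54608.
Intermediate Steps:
f = 47168/13 (f = -4*((1/(-13) - 510) - 397) = -4*((-1/13 - 510) - 397) = -4*(-6631/13 - 397) = -4*(-11792/13) = 47168/13 ≈ 3628.3)
S(b(0, 3), 29)*(f - 1444) = 25*(47168/13 - 1444) = 25*(28396/13) = 709900/13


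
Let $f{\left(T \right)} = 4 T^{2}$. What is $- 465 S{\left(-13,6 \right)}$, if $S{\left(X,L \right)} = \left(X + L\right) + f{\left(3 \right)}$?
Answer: $-13485$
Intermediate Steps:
$S{\left(X,L \right)} = 36 + L + X$ ($S{\left(X,L \right)} = \left(X + L\right) + 4 \cdot 3^{2} = \left(L + X\right) + 4 \cdot 9 = \left(L + X\right) + 36 = 36 + L + X$)
$- 465 S{\left(-13,6 \right)} = - 465 \left(36 + 6 - 13\right) = \left(-465\right) 29 = -13485$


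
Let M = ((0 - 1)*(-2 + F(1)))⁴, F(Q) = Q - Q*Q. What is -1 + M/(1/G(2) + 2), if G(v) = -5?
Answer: 71/9 ≈ 7.8889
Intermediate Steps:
F(Q) = Q - Q²
M = 16 (M = ((0 - 1)*(-2 + 1*(1 - 1*1)))⁴ = (-(-2 + 1*(1 - 1)))⁴ = (-(-2 + 1*0))⁴ = (-(-2 + 0))⁴ = (-1*(-2))⁴ = 2⁴ = 16)
-1 + M/(1/G(2) + 2) = -1 + 16/(1/(-5) + 2) = -1 + 16/(-⅕ + 2) = -1 + 16/(9/5) = -1 + 16*(5/9) = -1 + 80/9 = 71/9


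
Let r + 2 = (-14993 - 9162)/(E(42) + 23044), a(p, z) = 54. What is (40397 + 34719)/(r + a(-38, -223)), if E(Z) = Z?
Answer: 1734127976/1176317 ≈ 1474.2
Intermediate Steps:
r = -70327/23086 (r = -2 + (-14993 - 9162)/(42 + 23044) = -2 - 24155/23086 = -70327/23086 ≈ -3.0463)
(40397 + 34719)/(r + a(-38, -223)) = (40397 + 34719)/(-70327/23086 + 54) = 75116/(1176317/23086) = 75116*(23086/1176317) = 1734127976/1176317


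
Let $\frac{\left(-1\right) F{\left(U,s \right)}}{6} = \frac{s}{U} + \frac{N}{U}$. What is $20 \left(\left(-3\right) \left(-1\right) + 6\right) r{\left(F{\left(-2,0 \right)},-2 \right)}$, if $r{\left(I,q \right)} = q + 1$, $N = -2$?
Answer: $-180$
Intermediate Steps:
$F{\left(U,s \right)} = \frac{12}{U} - \frac{6 s}{U}$ ($F{\left(U,s \right)} = - 6 \left(\frac{s}{U} - \frac{2}{U}\right) = - 6 \left(- \frac{2}{U} + \frac{s}{U}\right) = \frac{12}{U} - \frac{6 s}{U}$)
$r{\left(I,q \right)} = 1 + q$
$20 \left(\left(-3\right) \left(-1\right) + 6\right) r{\left(F{\left(-2,0 \right)},-2 \right)} = 20 \left(\left(-3\right) \left(-1\right) + 6\right) \left(1 - 2\right) = 20 \left(3 + 6\right) \left(-1\right) = 20 \cdot 9 \left(-1\right) = 180 \left(-1\right) = -180$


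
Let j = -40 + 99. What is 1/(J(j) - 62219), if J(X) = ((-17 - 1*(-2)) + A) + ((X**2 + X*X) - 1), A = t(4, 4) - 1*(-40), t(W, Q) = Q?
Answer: -1/55229 ≈ -1.8106e-5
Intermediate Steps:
j = 59
A = 44 (A = 4 - 1*(-40) = 4 + 40 = 44)
J(X) = 28 + 2*X**2 (J(X) = ((-17 - 1*(-2)) + 44) + ((X**2 + X*X) - 1) = ((-17 + 2) + 44) + ((X**2 + X**2) - 1) = (-15 + 44) + (2*X**2 - 1) = 29 + (-1 + 2*X**2) = 28 + 2*X**2)
1/(J(j) - 62219) = 1/((28 + 2*59**2) - 62219) = 1/((28 + 2*3481) - 62219) = 1/((28 + 6962) - 62219) = 1/(6990 - 62219) = 1/(-55229) = -1/55229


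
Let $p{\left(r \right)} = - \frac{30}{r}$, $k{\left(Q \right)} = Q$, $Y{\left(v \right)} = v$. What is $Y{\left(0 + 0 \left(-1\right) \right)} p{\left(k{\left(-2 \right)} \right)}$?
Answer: $0$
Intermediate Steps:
$Y{\left(0 + 0 \left(-1\right) \right)} p{\left(k{\left(-2 \right)} \right)} = \left(0 + 0 \left(-1\right)\right) \left(- \frac{30}{-2}\right) = \left(0 + 0\right) \left(\left(-30\right) \left(- \frac{1}{2}\right)\right) = 0 \cdot 15 = 0$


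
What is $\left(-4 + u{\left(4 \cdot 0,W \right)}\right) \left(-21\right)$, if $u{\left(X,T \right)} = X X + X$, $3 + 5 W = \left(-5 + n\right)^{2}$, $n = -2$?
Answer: $84$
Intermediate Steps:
$W = \frac{46}{5}$ ($W = - \frac{3}{5} + \frac{\left(-5 - 2\right)^{2}}{5} = - \frac{3}{5} + \frac{\left(-7\right)^{2}}{5} = - \frac{3}{5} + \frac{1}{5} \cdot 49 = - \frac{3}{5} + \frac{49}{5} = \frac{46}{5} \approx 9.2$)
$u{\left(X,T \right)} = X + X^{2}$ ($u{\left(X,T \right)} = X^{2} + X = X + X^{2}$)
$\left(-4 + u{\left(4 \cdot 0,W \right)}\right) \left(-21\right) = \left(-4 + 4 \cdot 0 \left(1 + 4 \cdot 0\right)\right) \left(-21\right) = \left(-4 + 0 \left(1 + 0\right)\right) \left(-21\right) = \left(-4 + 0 \cdot 1\right) \left(-21\right) = \left(-4 + 0\right) \left(-21\right) = \left(-4\right) \left(-21\right) = 84$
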